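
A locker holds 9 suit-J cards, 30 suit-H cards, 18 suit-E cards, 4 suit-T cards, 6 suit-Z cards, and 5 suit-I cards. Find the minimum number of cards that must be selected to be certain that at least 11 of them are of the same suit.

45

Put each drawn card into a box by suit. The largest draw with every box below 11 takes min(count, 10) from each suit; suits with fewer than 10 contribute all they have.
Σ min(cᵢ, 10) = 9 + 10 + 10 + 4 + 6 + 5 = 44.
Draw number 44 + 1 = 45 must push one box to 11.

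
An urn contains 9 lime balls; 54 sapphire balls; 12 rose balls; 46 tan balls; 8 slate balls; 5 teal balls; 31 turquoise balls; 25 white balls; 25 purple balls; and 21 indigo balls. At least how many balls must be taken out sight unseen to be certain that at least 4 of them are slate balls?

In the worst case for collecting slate balls, every non-slate ball comes out first.
There are 9 + 54 + 12 + 46 + 5 + 31 + 25 + 25 + 21 = 228 non-slate balls altogether.
After those, each further ball must be slate, so 228 + 4 = 232 draws guarantee 4 slate balls.

232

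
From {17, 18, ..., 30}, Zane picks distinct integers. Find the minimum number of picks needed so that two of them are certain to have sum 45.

Group the elements by complementary pair {x, 45−x}: {17,28}, {18,27}, {19,26}, …, giving 6 two-element pairs and 2 integers whose partner 45−x falls outside [17,30].
By pigeonhole, treating each of those 8 groups as a pigeonhole, one can pick one integer per group — 8 integers — with no two summing to 45.
The 9th integer lands in an occupied pair, forcing a sum of 45.

9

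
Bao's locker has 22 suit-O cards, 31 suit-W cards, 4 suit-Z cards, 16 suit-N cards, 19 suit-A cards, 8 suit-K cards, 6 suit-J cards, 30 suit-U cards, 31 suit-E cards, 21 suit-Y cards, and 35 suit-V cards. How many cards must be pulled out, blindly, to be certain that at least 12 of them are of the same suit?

107

An adversary could hand out at most 11 cards per suit (suit-Z, suit-K, suit-J run out sooner): 11 + 11 + 4 + 11 + 11 + 8 + 6 + 11 + 11 + 11 + 11 = 106 cards and still no suit has 12.
One more card lands in a suit already at 11, so 107 draws are enough and 106 are not.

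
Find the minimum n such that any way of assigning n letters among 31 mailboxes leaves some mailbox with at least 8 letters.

218

With 217 letters one could put exactly 7 in each of the 31 mailboxes, and no mailbox would reach 8.
One more letter must land in a mailbox that already has 7, giving it 8.
So 31 × 7 + 1 = 218 letters are required.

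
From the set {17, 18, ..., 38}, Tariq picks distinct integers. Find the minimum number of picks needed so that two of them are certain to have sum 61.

Group the elements by complementary pair {x, 61−x}: {23,38}, {24,37}, {25,36}, …, giving 8 two-element pairs and 6 integers whose partner 61−x falls outside [17,38].
By the pigeonhole principle, treating each of those 14 groups as a pigeonhole, one can pick one integer per group — 14 integers — with no two summing to 61.
The 15th integer lands in an occupied pair, forcing a sum of 61.

15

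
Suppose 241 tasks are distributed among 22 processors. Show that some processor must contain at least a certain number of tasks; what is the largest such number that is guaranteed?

By the pigeonhole principle, the 22 processors are the holes and the 241 tasks are the pigeons.
If every processor held at most 10 tasks, the total would be at most 22 × 10 = 220, which is less than 241.
So some processor holds at least ⌈241/22⌉ = 11 tasks.

11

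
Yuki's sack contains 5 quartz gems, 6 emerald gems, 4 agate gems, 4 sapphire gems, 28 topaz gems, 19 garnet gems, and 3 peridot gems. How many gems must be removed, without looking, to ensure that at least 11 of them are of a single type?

43

By the pigeonhole principle, put each drawn gem into a box by type. The largest draw with every box below 11 takes min(count, 10) from each type; types with fewer than 10 contribute all they have.
Σ min(cᵢ, 10) = 5 + 6 + 4 + 4 + 10 + 10 + 3 = 42.
Draw number 42 + 1 = 43 must push one box to 11.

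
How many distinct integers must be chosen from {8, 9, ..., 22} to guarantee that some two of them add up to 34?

11

A set avoiding the sum 34 can contain at most one of each pair {x, 34−x}, plus the 5 elements whose complement lies outside the range or equal to its own complement.
The integers 8, …, 17 (10 of them) are such a set: any two sum to at least 8+9 = 17 and at most 16+17 = 33 < 34.
Any 11th integer completes one of the 5 pairs, so 11 choices force a sum of 34.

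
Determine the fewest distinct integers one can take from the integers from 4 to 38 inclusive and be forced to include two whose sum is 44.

20

Group the elements by complementary pair {x, 44−x}: {6,38}, {7,37}, {8,36}, …, giving 16 two-element pairs, the single value 22 (it cannot pair with itself since the integers are distinct), and 2 integers whose partner 44−x falls outside [4,38].
Pigeonhole: treating each of those 19 groups as a pigeonhole, one can pick one integer per group — 19 integers — with no two summing to 44.
The 20th integer lands in an occupied pair, forcing a sum of 44.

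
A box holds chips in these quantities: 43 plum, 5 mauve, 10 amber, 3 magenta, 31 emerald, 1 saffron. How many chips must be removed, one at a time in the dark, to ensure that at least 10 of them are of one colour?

37

Pigeonhole: the 6 colours are the holes; the chips drawn are the pigeons.
To avoid 10 of any one colour, the worst case takes at most 9 of each colour, or every chip of a colour that has fewer than 9.
That gives 9 + 5 + 9 + 3 + 9 + 1 = 36 chips with no colour reaching 10.
The next chip forces some colour to 10, so 36 + 1 = 37.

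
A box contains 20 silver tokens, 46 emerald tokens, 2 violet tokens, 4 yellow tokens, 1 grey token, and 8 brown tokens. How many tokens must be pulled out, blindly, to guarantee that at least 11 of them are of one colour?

36

Pigeonhole: the 6 colours are the holes; the tokens drawn are the pigeons.
To avoid 11 of any one colour, the worst case takes at most 10 of each colour, or every token of a colour that has fewer than 10.
That gives 10 + 10 + 2 + 4 + 1 + 8 = 35 tokens with no colour reaching 11.
The next token forces some colour to 11, so 35 + 1 = 36.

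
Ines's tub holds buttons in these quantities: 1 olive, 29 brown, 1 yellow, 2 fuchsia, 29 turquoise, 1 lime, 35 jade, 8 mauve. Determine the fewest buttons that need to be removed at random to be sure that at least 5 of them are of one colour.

22

An adversary could hand out at most 4 buttons per colour (4 colours run out sooner): 1 + 4 + 1 + 2 + 4 + 1 + 4 + 4 = 21 buttons and still no colour has 5.
Pigeonhole: one more button lands in a colour already at 4, so 22 draws are enough and 21 are not.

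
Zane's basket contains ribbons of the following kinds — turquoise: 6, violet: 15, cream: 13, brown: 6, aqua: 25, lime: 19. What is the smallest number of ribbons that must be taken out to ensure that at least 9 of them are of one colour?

45

Put each drawn ribbon into a box by colour. The largest draw with every box below 9 takes min(count, 8) from each colour; colours with fewer than 8 contribute all they have.
Σ min(cᵢ, 8) = 6 + 8 + 8 + 6 + 8 + 8 = 44.
Draw number 44 + 1 = 45 must push one box to 9.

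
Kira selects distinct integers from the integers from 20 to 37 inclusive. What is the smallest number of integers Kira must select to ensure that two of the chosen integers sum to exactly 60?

A set avoiding the sum 60 can contain at most one of each pair {x, 60−x}, plus the 4 elements whose complement lies outside the range or equal to its own complement.
The integers 20, …, 30 (11 of them) are such a set: any two sum to at least 20+21 = 41 and at most 29+30 = 59 < 60.
By pigeonhole, any 12th integer completes one of the 7 pairs, so 12 choices force a sum of 60.

12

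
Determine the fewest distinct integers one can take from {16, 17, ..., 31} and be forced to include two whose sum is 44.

11

Two chosen integers sum to 44 exactly when both halves of some pair {x, 44−x} with 16 ≤ x ≤ 44−x ≤ 28 are chosen — 6 such pairs.
The remaining 4 elements (those with no distinct partner in range) can never complete a 44-sum, so the worst case takes all of them and one from each pair: 4 + 6 = 10.
By pigeonhole, the 11th integer has to be the second member of some pair, so 10 + 1 = 11.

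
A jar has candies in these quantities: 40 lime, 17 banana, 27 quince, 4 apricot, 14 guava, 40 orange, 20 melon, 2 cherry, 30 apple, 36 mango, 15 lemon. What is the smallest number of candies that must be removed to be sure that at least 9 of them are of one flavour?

79

By the pigeonhole principle, the 11 flavours are the holes; the candies drawn are the pigeons.
To avoid 9 of any one flavour, the worst case takes at most 8 of each flavour, or every candy of a flavour that has fewer than 8.
That gives 8 + 8 + 8 + 4 + 8 + 8 + 8 + 2 + 8 + 8 + 8 = 78 candies with no flavour reaching 9.
The next candy forces some flavour to 9, so 78 + 1 = 79.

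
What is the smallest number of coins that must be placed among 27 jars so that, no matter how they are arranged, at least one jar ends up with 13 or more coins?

325

With 324 coins one could put exactly 12 in each of the 27 jars, and no jar would reach 13.
Pigeonhole: one more coin must land in a jar that already has 12, giving it 13.
So 27 × 12 + 1 = 325 coins are required.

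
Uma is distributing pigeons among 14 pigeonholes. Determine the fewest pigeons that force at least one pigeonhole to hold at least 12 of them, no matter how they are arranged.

155

With 154 pigeons one could put exactly 11 in each of the 14 pigeonholes, and no pigeonhole would reach 12.
One more pigeon must land in a pigeonhole that already has 11, giving it 12.
So 14 × 11 + 1 = 155 pigeons are required.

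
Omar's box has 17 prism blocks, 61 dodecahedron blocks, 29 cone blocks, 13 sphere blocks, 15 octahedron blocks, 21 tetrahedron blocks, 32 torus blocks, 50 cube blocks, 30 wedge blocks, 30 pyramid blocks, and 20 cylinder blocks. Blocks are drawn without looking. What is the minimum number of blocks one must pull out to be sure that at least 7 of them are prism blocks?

In the worst case for collecting prism blocks, every non-prism block comes out first.
There are 61 + 29 + 13 + 15 + 21 + 32 + 50 + 30 + 30 + 20 = 301 non-prism blocks altogether.
After those, each further block must be prism, so 301 + 7 = 308 draws guarantee 7 prism blocks.

308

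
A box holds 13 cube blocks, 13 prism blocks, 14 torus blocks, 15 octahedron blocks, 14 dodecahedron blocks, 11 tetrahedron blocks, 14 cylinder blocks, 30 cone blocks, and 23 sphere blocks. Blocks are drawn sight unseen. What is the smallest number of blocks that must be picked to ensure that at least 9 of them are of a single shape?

73

By the pigeonhole principle, the 9 shapes are the holes; the blocks drawn are the pigeons.
To avoid 9 of any one shape, the worst case takes at most 8 of each shape.
That gives 8 + 8 + 8 + 8 + 8 + 8 + 8 + 8 + 8 = 72 blocks with no shape reaching 9.
The next block forces some shape to 9, so 72 + 1 = 73.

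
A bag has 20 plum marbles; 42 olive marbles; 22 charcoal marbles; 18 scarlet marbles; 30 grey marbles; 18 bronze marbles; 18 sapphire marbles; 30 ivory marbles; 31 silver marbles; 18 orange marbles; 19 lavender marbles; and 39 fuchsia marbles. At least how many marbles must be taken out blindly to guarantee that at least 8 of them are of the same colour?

By the pigeonhole principle, put each drawn marble into a box by colour. The largest draw with every box below 8 takes min(count, 7) from each colour.
Σ min(cᵢ, 7) = 7 + 7 + 7 + 7 + 7 + 7 + 7 + 7 + 7 + 7 + 7 + 7 = 84.
Draw number 84 + 1 = 85 must push one box to 8.

85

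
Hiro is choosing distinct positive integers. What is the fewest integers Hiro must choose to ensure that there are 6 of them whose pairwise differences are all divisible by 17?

Integers whose pairwise differences are multiples of 17 are exactly those sharing a remainder mod 17. By pigeonhole, the 17 residue classes mod 17 are the pigeonholes.
With 85 integers one could put 5 in each residue class and have no class reach 6.
The 86th integer pushes some class to 6, so 17·5 + 1 = 86.

86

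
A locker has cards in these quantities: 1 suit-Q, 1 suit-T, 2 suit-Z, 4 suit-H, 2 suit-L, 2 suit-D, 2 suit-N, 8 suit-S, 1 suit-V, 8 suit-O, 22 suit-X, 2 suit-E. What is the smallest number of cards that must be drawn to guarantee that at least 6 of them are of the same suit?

33

Put each drawn card into a box by suit. The largest draw with every box below 6 takes min(count, 5) from each suit; suits with fewer than 5 contribute all they have.
Σ min(cᵢ, 5) = 1 + 1 + 2 + 4 + 2 + 2 + 2 + 5 + 1 + 5 + 5 + 2 = 32.
Draw number 32 + 1 = 33 must push one box to 6.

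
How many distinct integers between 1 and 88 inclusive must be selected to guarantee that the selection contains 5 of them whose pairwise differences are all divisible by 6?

Integers whose pairwise differences are multiples of 6 are exactly those sharing a remainder mod 6. Pigeonhole: the 6 residue classes mod 6 are the pigeonholes.
With 24 integers one could put 4 in each residue class and have no class reach 5.
The 25th integer pushes some class to 5, so 6·4 + 1 = 25.

25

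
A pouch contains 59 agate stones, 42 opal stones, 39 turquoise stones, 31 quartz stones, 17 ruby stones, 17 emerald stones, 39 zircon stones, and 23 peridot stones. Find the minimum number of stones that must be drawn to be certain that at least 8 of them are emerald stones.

In the worst case for collecting emerald stones, every non-emerald stone comes out first.
There are 59 + 42 + 39 + 31 + 17 + 39 + 23 = 250 non-emerald stones altogether.
After those, each further stone must be emerald, so 250 + 8 = 258 draws guarantee 8 emerald stones.

258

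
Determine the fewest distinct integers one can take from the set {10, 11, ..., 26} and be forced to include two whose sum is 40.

12

A set avoiding the sum 40 can contain at most one of each pair {x, 40−x}, plus the 5 elements whose complement lies outside the range or equal to its own complement.
The integers 10, …, 20 (11 of them) are such a set: any two sum to at least 10+11 = 21 and at most 19+20 = 39 < 40.
Pigeonhole: any 12th integer completes one of the 6 pairs, so 12 choices force a sum of 40.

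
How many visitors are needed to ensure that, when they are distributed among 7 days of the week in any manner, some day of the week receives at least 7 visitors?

With 42 visitors one could put exactly 6 in each of the 7 days of the week, and no day of the week would reach 7.
By the pigeonhole principle, one more visitor must land in a day of the week that already has 6, giving it 7.
So 7 × 6 + 1 = 43 visitors are required.

43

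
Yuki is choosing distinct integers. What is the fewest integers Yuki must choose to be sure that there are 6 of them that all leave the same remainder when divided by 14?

By the pigeonhole principle, the 14 residue classes mod 14 are the pigeonholes.
With 70 integers one could put 5 in each residue class and have no class reach 6.
The 71st integer pushes some class to 6, so 14·5 + 1 = 71.

71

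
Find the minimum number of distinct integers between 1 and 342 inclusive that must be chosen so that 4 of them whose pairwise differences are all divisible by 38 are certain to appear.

115

Integers whose pairwise differences are multiples of 38 are exactly those sharing a remainder mod 38. By the pigeonhole principle, the 38 residue classes mod 38 are the pigeonholes.
With 114 integers one could put 3 in each residue class and have no class reach 4.
The 115th integer pushes some class to 4, so 38·3 + 1 = 115.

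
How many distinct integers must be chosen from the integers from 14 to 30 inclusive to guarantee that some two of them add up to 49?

12

Group the elements by complementary pair {x, 49−x}: {19,30}, {20,29}, {21,28}, …, giving 6 two-element pairs and 5 integers whose partner 49−x falls outside [14,30].
Treating each of those 11 groups as a pigeonhole, one can pick one integer per group — 11 integers — with no two summing to 49.
The 12th integer lands in an occupied pair, forcing a sum of 49.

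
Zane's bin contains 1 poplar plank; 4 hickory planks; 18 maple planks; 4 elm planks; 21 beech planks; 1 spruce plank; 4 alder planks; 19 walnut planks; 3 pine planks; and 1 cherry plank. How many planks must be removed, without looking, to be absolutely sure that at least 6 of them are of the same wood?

34

An adversary could hand out at most 5 planks per wood (7 woods run out sooner): 1 + 4 + 5 + 4 + 5 + 1 + 4 + 5 + 3 + 1 = 33 planks and still no wood has 6.
One more plank lands in a wood already at 5, so 34 draws are enough and 33 are not.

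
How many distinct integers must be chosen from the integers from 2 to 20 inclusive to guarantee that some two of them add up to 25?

12

Group the elements by complementary pair {x, 25−x}: {5,20}, {6,19}, {7,18}, …, giving 8 two-element pairs and 3 integers whose partner 25−x falls outside [2,20].
By pigeonhole, treating each of those 11 groups as a pigeonhole, one can pick one integer per group — 11 integers — with no two summing to 25.
The 12th integer lands in an occupied pair, forcing a sum of 25.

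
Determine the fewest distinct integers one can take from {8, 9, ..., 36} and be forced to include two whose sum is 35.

20

Two chosen integers sum to 35 exactly when both halves of some pair {x, 35−x} with 8 ≤ x ≤ 35−x ≤ 27 are chosen — 10 such pairs.
The remaining 9 elements (those with no distinct partner in range) can never complete a 35-sum, so the worst case takes all of them and one from each pair: 9 + 10 = 19.
By pigeonhole, the 20th integer has to be the second member of some pair, so 19 + 1 = 20.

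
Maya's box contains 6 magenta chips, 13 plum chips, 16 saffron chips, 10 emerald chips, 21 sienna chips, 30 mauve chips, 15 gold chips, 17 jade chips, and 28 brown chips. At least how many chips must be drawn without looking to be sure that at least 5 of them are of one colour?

The 9 colours are the holes; the chips drawn are the pigeons.
To avoid 5 of any one colour, the worst case takes at most 4 of each colour.
That gives 4 + 4 + 4 + 4 + 4 + 4 + 4 + 4 + 4 = 36 chips with no colour reaching 5.
The next chip forces some colour to 5, so 36 + 1 = 37.

37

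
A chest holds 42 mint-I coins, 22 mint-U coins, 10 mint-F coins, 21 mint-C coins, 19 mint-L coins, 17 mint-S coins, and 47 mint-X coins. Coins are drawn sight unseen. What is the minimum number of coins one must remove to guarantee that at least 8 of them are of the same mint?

50

By pigeonhole, put each drawn coin into a box by mint. The largest draw with every box below 8 takes min(count, 7) from each mint.
Σ min(cᵢ, 7) = 7 + 7 + 7 + 7 + 7 + 7 + 7 = 49.
Draw number 49 + 1 = 50 must push one box to 8.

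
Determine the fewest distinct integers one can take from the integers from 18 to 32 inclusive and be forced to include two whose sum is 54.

Two chosen integers sum to 54 exactly when both halves of some pair {x, 54−x} with 22 ≤ x ≤ 54−x ≤ 32 are chosen — 5 such pairs.
The remaining 5 elements (those with no distinct partner in range) can never complete a 54-sum, so the worst case takes all of them and one from each pair: 5 + 5 = 10.
By pigeonhole, the 11th integer has to be the second member of some pair, so 10 + 1 = 11.

11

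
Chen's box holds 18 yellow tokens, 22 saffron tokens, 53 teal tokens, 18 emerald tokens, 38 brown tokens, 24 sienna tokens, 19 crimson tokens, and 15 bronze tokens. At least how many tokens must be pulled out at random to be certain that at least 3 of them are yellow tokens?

In the worst case for collecting yellow tokens, every non-yellow token comes out first.
There are 22 + 53 + 18 + 38 + 24 + 19 + 15 = 189 non-yellow tokens altogether.
After those, each further token must be yellow, so 189 + 3 = 192 draws guarantee 3 yellow tokens.

192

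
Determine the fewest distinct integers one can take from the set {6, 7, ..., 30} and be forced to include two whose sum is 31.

16

A set avoiding the sum 31 can contain at most one of each pair {x, 31−x}, plus the 5 elements whose complement lies outside the range.
The integers 16, …, 30 (15 of them) are such a set: any two sum to at least 16+17 = 33 > 31.
Any 16th integer completes one of the 10 pairs, so 16 choices force a sum of 31.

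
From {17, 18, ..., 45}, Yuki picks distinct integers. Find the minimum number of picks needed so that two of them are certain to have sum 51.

A set avoiding the sum 51 can contain at most one of each pair {x, 51−x}, plus the 11 elements whose complement lies outside the range.
The integers 26, …, 45 (20 of them) are such a set: any two sum to at least 26+27 = 53 > 51.
Any 21st integer completes one of the 9 pairs, so 21 choices force a sum of 51.

21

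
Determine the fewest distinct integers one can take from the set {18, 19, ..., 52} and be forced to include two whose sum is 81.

A set avoiding the sum 81 can contain at most one of each pair {x, 81−x}, plus the 11 elements whose complement lies outside the range.
The integers 18, …, 40 (23 of them) are such a set: any two sum to at least 18+19 = 37 and at most 39+40 = 79 < 81.
By the pigeonhole principle, any 24th integer completes one of the 12 pairs, so 24 choices force a sum of 81.

24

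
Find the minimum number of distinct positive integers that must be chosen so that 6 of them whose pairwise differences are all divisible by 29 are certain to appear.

146

Integers whose pairwise differences are multiples of 29 are exactly those sharing a remainder mod 29. Pigeonhole: the 29 residue classes mod 29 are the pigeonholes.
With 145 integers one could put 5 in each residue class and have no class reach 6.
The 146th integer pushes some class to 6, so 29·5 + 1 = 146.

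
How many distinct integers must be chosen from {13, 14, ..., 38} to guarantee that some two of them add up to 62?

Two chosen integers sum to 62 exactly when both halves of some pair {x, 62−x} with 24 ≤ x ≤ 62−x ≤ 38 are chosen — 7 such pairs.
The remaining 12 elements (those with no distinct partner in range) can never complete a 62-sum, so the worst case takes all of them and one from each pair: 12 + 7 = 19.
The 20th integer has to be the second member of some pair, so 19 + 1 = 20.

20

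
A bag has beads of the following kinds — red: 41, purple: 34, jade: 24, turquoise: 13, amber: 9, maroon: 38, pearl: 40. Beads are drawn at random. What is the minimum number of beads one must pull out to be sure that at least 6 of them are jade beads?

In the worst case for collecting jade beads, every non-jade bead comes out first.
There are 41 + 34 + 13 + 9 + 38 + 40 = 175 non-jade beads altogether.
After those, each further bead must be jade, so 175 + 6 = 181 draws guarantee 6 jade beads.

181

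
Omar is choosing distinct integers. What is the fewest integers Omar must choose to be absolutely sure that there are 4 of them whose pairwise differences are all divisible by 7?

Integers whose pairwise differences are multiples of 7 are exactly those sharing a remainder mod 7. By the pigeonhole principle, the 7 residue classes mod 7 are the pigeonholes.
With 21 integers one could put 3 in each residue class and have no class reach 4.
The 22nd integer pushes some class to 4, so 7·3 + 1 = 22.

22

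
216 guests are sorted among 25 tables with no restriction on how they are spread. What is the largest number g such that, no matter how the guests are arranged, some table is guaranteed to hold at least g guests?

9

The 25 tables are the holes and the 216 guests are the pigeons.
If every table held at most 8 guests, the total would be at most 25 × 8 = 200, which is less than 216.
So some table holds at least ⌈216/25⌉ = 9 guests.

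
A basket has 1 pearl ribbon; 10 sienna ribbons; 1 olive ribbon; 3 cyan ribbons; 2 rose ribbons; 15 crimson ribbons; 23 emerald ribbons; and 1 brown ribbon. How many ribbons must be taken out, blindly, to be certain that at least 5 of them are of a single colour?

21

Pigeonhole: put each drawn ribbon into a box by colour. The largest draw with every box below 5 takes min(count, 4) from each colour; colours with fewer than 4 contribute all they have.
Σ min(cᵢ, 4) = 1 + 4 + 1 + 3 + 2 + 4 + 4 + 1 = 20.
Draw number 20 + 1 = 21 must push one box to 5.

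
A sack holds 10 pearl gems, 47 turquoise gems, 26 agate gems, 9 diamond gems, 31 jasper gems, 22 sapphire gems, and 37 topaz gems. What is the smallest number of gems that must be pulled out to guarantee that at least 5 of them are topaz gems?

150

In the worst case for collecting topaz gems, every non-topaz gem comes out first.
There are 10 + 47 + 26 + 9 + 31 + 22 = 145 non-topaz gems altogether.
After those, each further gem must be topaz, so 145 + 5 = 150 draws guarantee 5 topaz gems.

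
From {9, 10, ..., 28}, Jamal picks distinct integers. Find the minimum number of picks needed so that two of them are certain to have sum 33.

Two chosen integers sum to 33 exactly when both halves of some pair {x, 33−x} with 9 ≤ x ≤ 33−x ≤ 24 are chosen — 8 such pairs.
The remaining 4 elements (those with no distinct partner in range) can never complete a 33-sum, so the worst case takes all of them and one from each pair: 4 + 8 = 12.
By the pigeonhole principle, the 13th integer has to be the second member of some pair, so 12 + 1 = 13.

13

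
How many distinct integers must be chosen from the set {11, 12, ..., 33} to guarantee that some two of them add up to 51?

Two chosen integers sum to 51 exactly when both halves of some pair {x, 51−x} with 18 ≤ x ≤ 51−x ≤ 33 are chosen — 8 such pairs.
The remaining 7 elements (those with no distinct partner in range) can never complete a 51-sum, so the worst case takes all of them and one from each pair: 7 + 8 = 15.
By the pigeonhole principle, the 16th integer has to be the second member of some pair, so 15 + 1 = 16.

16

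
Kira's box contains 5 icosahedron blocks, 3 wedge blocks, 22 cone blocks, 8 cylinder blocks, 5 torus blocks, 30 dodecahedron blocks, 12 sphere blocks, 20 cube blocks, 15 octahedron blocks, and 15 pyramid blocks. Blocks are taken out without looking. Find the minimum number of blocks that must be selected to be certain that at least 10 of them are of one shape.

76

The 10 shapes are the holes; the blocks drawn are the pigeons.
To avoid 10 of any one shape, the worst case takes at most 9 of each shape, or every block of a shape that has fewer than 9.
That gives 5 + 3 + 9 + 8 + 5 + 9 + 9 + 9 + 9 + 9 = 75 blocks with no shape reaching 10.
The next block forces some shape to 10, so 75 + 1 = 76.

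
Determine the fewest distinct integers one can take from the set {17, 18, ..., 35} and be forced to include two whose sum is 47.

Group the elements by complementary pair {x, 47−x}: {17,30}, {18,29}, {19,28}, …, giving 7 two-element pairs and 5 integers whose partner 47−x falls outside [17,35].
Treating each of those 12 groups as a pigeonhole, one can pick one integer per group — 12 integers — with no two summing to 47.
The 13th integer lands in an occupied pair, forcing a sum of 47.

13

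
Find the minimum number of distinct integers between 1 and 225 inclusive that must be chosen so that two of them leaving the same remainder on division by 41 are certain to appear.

The 41 residue classes mod 41 are the pigeonholes.
With 41 integers one could put 1 in each residue class and have no class reach 2.
The 42nd integer pushes some class to 2, so 41·1 + 1 = 42.

42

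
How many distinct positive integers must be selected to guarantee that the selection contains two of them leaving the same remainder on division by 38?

39

By the pigeonhole principle, the 38 residue classes mod 38 are the pigeonholes.
With 38 integers one could put 1 in each residue class and have no class reach 2.
The 39th integer pushes some class to 2, so 38·1 + 1 = 39.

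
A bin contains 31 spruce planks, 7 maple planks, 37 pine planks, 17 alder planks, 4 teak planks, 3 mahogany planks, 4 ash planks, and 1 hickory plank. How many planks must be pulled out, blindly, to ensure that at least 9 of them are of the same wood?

By pigeonhole, the 8 woods are the holes; the planks drawn are the pigeons.
To avoid 9 of any one wood, the worst case takes at most 8 of each wood, or every plank of a wood that has fewer than 8.
That gives 8 + 7 + 8 + 8 + 4 + 3 + 4 + 1 = 43 planks with no wood reaching 9.
The next plank forces some wood to 9, so 43 + 1 = 44.

44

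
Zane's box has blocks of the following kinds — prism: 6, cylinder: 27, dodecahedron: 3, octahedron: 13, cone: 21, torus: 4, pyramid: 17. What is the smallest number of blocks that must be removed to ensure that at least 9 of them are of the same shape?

46

An adversary could hand out at most 8 blocks per shape (prism, dodecahedron, torus run out sooner): 6 + 8 + 3 + 8 + 8 + 4 + 8 = 45 blocks and still no shape has 9.
Pigeonhole: one more block lands in a shape already at 8, so 46 draws are enough and 45 are not.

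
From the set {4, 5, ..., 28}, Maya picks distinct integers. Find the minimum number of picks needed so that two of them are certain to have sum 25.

A set avoiding the sum 25 can contain at most one of each pair {x, 25−x}, plus the 7 elements whose complement lies outside the range.
The integers 13, …, 28 (16 of them) are such a set: any two sum to at least 13+14 = 27 > 25.
Any 17th integer completes one of the 9 pairs, so 17 choices force a sum of 25.

17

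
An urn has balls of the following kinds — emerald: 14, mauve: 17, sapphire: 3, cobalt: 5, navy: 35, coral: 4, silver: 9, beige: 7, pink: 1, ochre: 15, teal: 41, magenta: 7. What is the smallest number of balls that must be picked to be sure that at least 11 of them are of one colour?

87

An adversary could hand out at most 10 balls per colour (7 colours run out sooner): 10 + 10 + 3 + 5 + 10 + 4 + 9 + 7 + 1 + 10 + 10 + 7 = 86 balls and still no colour has 11.
One more ball lands in a colour already at 10, so 87 draws are enough and 86 are not.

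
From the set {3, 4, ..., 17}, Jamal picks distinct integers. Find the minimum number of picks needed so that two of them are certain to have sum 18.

Two chosen integers sum to 18 exactly when both halves of some pair {x, 18−x} with 3 ≤ x ≤ 18−x ≤ 15 are chosen — 6 such pairs.
The remaining 3 elements (those with no distinct partner in range) can never complete a 18-sum, so the worst case takes all of them and one from each pair: 3 + 6 = 9.
By the pigeonhole principle, the 10th integer has to be the second member of some pair, so 9 + 1 = 10.

10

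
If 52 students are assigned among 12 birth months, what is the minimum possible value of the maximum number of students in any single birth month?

5

By pigeonhole, the 12 birth months are the holes and the 52 students are the pigeons.
If every birth month held at most 4 students, the total would be at most 12 × 4 = 48, which is less than 52.
So some birth month holds at least ⌈52/12⌉ = 5 students.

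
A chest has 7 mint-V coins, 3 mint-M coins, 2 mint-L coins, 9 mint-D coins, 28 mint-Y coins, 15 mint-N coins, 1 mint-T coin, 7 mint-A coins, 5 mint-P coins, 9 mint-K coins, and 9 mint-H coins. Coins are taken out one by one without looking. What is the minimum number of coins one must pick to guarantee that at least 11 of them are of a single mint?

By pigeonhole, put each drawn coin into a box by mint. The largest draw with every box below 11 takes min(count, 10) from each mint; mints with fewer than 10 contribute all they have.
Σ min(cᵢ, 10) = 7 + 3 + 2 + 9 + 10 + 10 + 1 + 7 + 5 + 9 + 9 = 72.
Draw number 72 + 1 = 73 must push one box to 11.

73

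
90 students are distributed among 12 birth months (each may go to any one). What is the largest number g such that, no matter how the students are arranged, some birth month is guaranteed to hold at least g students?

8

By the pigeonhole principle, the 12 birth months are the holes and the 90 students are the pigeons.
If every birth month held at most 7 students, the total would be at most 12 × 7 = 84, which is less than 90.
So some birth month holds at least ⌈90/12⌉ = 8 students.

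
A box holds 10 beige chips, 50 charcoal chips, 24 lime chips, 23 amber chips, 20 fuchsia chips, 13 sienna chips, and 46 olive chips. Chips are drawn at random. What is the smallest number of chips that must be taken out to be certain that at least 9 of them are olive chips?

149

In the worst case for collecting olive chips, every non-olive chip comes out first.
There are 10 + 50 + 24 + 23 + 20 + 13 = 140 non-olive chips altogether.
After those, each further chip must be olive, so 140 + 9 = 149 draws guarantee 9 olive chips.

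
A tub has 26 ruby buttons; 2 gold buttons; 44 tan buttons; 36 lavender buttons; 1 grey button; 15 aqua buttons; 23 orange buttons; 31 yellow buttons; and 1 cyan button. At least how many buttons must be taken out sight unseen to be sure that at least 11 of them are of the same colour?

The 9 colours are the holes; the buttons drawn are the pigeons.
To avoid 11 of any one colour, the worst case takes at most 10 of each colour, or every button of a colour that has fewer than 10.
That gives 10 + 2 + 10 + 10 + 1 + 10 + 10 + 10 + 1 = 64 buttons with no colour reaching 11.
The next button forces some colour to 11, so 64 + 1 = 65.

65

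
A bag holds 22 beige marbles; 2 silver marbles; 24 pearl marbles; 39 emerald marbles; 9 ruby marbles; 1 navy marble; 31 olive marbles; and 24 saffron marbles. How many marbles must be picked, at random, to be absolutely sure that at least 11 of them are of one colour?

63

Pigeonhole: put each drawn marble into a box by colour. The largest draw with every box below 11 takes min(count, 10) from each colour; colours with fewer than 10 contribute all they have.
Σ min(cᵢ, 10) = 10 + 2 + 10 + 10 + 9 + 1 + 10 + 10 = 62.
Draw number 62 + 1 = 63 must push one box to 11.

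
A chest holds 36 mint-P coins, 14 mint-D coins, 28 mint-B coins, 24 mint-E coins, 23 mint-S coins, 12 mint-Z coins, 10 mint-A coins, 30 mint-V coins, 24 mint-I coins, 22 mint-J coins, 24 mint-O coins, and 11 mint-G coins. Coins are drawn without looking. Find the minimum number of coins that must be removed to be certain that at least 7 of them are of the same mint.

73

An adversary could hand out at most 6 coins per mint: 6 + 6 + 6 + 6 + 6 + 6 + 6 + 6 + 6 + 6 + 6 + 6 = 72 coins and still no mint has 7.
One more coin lands in a mint already at 6, so 73 draws are enough and 72 are not.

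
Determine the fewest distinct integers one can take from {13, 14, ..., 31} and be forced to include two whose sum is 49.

A set avoiding the sum 49 can contain at most one of each pair {x, 49−x}, plus the 5 elements whose complement lies outside the range.
The integers 13, …, 24 (12 of them) are such a set: any two sum to at least 13+14 = 27 and at most 23+24 = 47 < 49.
Any 13th integer completes one of the 7 pairs, so 13 choices force a sum of 49.

13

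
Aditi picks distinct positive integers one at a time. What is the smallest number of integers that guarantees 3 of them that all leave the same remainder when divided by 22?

By pigeonhole, the 22 residue classes mod 22 are the pigeonholes.
With 44 integers one could put 2 in each residue class and have no class reach 3.
The 45th integer pushes some class to 3, so 22·2 + 1 = 45.

45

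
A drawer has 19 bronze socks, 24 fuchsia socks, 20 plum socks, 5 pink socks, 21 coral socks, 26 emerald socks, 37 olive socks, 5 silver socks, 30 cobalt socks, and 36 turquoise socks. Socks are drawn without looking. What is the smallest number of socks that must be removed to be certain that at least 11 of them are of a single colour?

An adversary could hand out at most 10 socks per colour (pink, silver run out sooner): 10 + 10 + 10 + 5 + 10 + 10 + 10 + 5 + 10 + 10 = 90 socks and still no colour has 11.
One more sock lands in a colour already at 10, so 91 draws are enough and 90 are not.

91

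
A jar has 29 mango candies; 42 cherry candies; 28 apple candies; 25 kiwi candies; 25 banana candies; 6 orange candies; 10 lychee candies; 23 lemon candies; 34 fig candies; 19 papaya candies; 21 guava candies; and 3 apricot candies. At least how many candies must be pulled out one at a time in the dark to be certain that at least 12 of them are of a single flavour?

119

An adversary could hand out at most 11 candies per flavour (orange, lychee, apricot run out sooner): 11 + 11 + 11 + 11 + 11 + 6 + 10 + 11 + 11 + 11 + 11 + 3 = 118 candies and still no flavour has 12.
One more candy lands in a flavour already at 11, so 119 draws are enough and 118 are not.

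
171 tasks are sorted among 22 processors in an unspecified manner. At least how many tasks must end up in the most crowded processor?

The 22 processors are the holes and the 171 tasks are the pigeons.
If every processor held at most 7 tasks, the total would be at most 22 × 7 = 154, which is less than 171.
So some processor holds at least ⌈171/22⌉ = 8 tasks.

8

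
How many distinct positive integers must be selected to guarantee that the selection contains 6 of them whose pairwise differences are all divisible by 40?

Integers whose pairwise differences are multiples of 40 are exactly those sharing a remainder mod 40. By the pigeonhole principle, the 40 residue classes mod 40 are the pigeonholes.
With 200 integers one could put 5 in each residue class and have no class reach 6.
The 201st integer pushes some class to 6, so 40·5 + 1 = 201.

201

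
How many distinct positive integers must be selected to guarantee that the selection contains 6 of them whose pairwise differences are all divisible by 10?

51

Integers whose pairwise differences are multiples of 10 are exactly those sharing a remainder mod 10. By pigeonhole, the 10 residue classes mod 10 are the pigeonholes.
With 50 integers one could put 5 in each residue class and have no class reach 6.
The 51st integer pushes some class to 6, so 10·5 + 1 = 51.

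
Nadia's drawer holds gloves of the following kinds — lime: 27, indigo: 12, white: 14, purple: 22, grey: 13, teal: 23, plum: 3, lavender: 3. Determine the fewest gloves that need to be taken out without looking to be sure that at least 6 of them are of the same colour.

37

An adversary could hand out at most 5 gloves per colour (plum, lavender run out sooner): 5 + 5 + 5 + 5 + 5 + 5 + 3 + 3 = 36 gloves and still no colour has 6.
One more glove lands in a colour already at 5, so 37 draws are enough and 36 are not.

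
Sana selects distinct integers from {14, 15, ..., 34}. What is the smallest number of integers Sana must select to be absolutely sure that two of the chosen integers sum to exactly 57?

16

Group the elements by complementary pair {x, 57−x}: {23,34}, {24,33}, {25,32}, …, giving 6 two-element pairs and 9 integers whose partner 57−x falls outside [14,34].
Pigeonhole: treating each of those 15 groups as a pigeonhole, one can pick one integer per group — 15 integers — with no two summing to 57.
The 16th integer lands in an occupied pair, forcing a sum of 57.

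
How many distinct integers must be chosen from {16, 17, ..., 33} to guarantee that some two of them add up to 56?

A set avoiding the sum 56 can contain at most one of each pair {x, 56−x}, plus the 8 elements whose complement lies outside the range or equal to its own complement.
The integers 16, …, 28 (13 of them) are such a set: any two sum to at least 16+17 = 33 and at most 27+28 = 55 < 56.
By the pigeonhole principle, any 14th integer completes one of the 5 pairs, so 14 choices force a sum of 56.

14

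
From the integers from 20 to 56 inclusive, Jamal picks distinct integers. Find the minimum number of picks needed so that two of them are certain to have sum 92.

28

Two chosen integers sum to 92 exactly when both halves of some pair {x, 92−x} with 36 ≤ x ≤ 92−x ≤ 56 are chosen — 10 such pairs.
The remaining 17 elements (those with no distinct partner in range) can never complete a 92-sum, so the worst case takes all of them and one from each pair: 17 + 10 = 27.
Pigeonhole: the 28th integer has to be the second member of some pair, so 27 + 1 = 28.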